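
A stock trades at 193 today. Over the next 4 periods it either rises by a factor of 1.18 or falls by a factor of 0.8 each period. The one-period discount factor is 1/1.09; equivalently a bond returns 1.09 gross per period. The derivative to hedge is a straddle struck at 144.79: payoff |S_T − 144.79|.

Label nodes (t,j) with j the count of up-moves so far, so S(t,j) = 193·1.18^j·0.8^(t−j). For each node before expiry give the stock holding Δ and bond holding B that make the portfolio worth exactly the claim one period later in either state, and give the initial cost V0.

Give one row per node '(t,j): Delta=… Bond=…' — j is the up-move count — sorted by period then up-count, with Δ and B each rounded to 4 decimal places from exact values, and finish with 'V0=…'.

(0,0): Delta=0.9133 Bond=-83.9207
(1,0): Delta=0.6472 Bond=-50.3957
(1,1): Delta=0.9692 Bond=-104.2219
(2,0): Delta=-0.1886 Bond=48.3046
(2,1): Delta=0.8231 Bond=-86.9701
(2,2): Delta=1.0000 Bond=-121.8668
(3,0): Delta=-1.0000 Bond=132.8349
(3,1): Delta=-0.0178 Bond=27.7678
(3,2): Delta=1.0000 Bond=-132.8349
(3,3): Delta=1.0000 Bond=-132.8349
V0=92.3399

The replicating-portfolio and risk-neutral prices coincide; use p* = (1.09−0.8)/(1.18−0.8) = 0.7632 for the latter.
Terminal values V(4,·): V(4,0)=65.7372, V(4,1)=28.1871, V(4,2)=27.1992, V(4,3)=108.8941, V(4,4)=229.3941
(3,0): S=98.8160. Δ = (V_up−V_dn)/(S_up−S_dn) = (28.1871−65.7372)/(116.6029−79.0528) = -1.0000. V = [p*·28.1871 + (1−p*)·65.7372]/1.09 = 34.0189. B = V − Δ·S = 132.8349.
(3,1): S=145.7536. Δ = (V_up−V_dn)/(S_up−S_dn) = (27.1992−28.1871)/(171.9892−116.6029) = -0.0178. V = [p*·27.1992 + (1−p*)·28.1871]/1.09 = 25.1681. B = V − Δ·S = 27.7678.
(3,2): S=214.9866. Δ = (V_up−V_dn)/(S_up−S_dn) = (108.8941−27.1992)/(253.6841−171.9892) = 1.0000. V = [p*·108.8941 + (1−p*)·27.1992]/1.09 = 82.1517. B = V − Δ·S = -132.8349.
(3,3): S=317.1052. Δ = (V_up−V_dn)/(S_up−S_dn) = (229.3941−108.8941)/(374.1841−253.6841) = 1.0000. V = [p*·229.3941 + (1−p*)·108.8941]/1.09 = 184.2703. B = V − Δ·S = -132.8349.
(2,0): S=123.5200. Δ = (V_up−V_dn)/(S_up−S_dn) = (25.1681−34.0189)/(145.7536−98.8160) = -0.1886. V = [p*·25.1681 + (1−p*)·34.0189]/1.09 = 25.0131. B = V − Δ·S = 48.3046.
(2,1): S=182.1920. Δ = (V_up−V_dn)/(S_up−S_dn) = (82.1517−25.1681)/(214.9866−145.7536) = 0.8231. V = [p*·82.1517 + (1−p*)·25.1681]/1.09 = 62.9868. B = V − Δ·S = -86.9701.
(2,2): S=268.7332. Δ = (V_up−V_dn)/(S_up−S_dn) = (184.2703−82.1517)/(317.1052−214.9866) = 1.0000. V = [p*·184.2703 + (1−p*)·82.1517]/1.09 = 146.8664. B = V − Δ·S = -121.8668.
(1,0): S=154.4000. Δ = (V_up−V_dn)/(S_up−S_dn) = (62.9868−25.0131)/(182.1920−123.5200) = 0.6472. V = [p*·62.9868 + (1−p*)·25.0131]/1.09 = 49.5349. B = V − Δ·S = -50.3957.
(1,1): S=227.7400. Δ = (V_up−V_dn)/(S_up−S_dn) = (146.8664−62.9868)/(268.7332−182.1920) = 0.9692. V = [p*·146.8664 + (1−p*)·62.9868]/1.09 = 116.5139. B = V − Δ·S = -104.2219.
(0,0): S=193.0000. Δ = (V_up−V_dn)/(S_up−S_dn) = (116.5139−49.5349)/(227.7400−154.4000) = 0.9133. V = [p*·116.5139 + (1−p*)·49.5349]/1.09 = 92.3399. B = V − Δ·S = -83.9207.
Each (Δ,B) replicates both successor values, so the strategy is self-financing and V0 is arbitrage-free.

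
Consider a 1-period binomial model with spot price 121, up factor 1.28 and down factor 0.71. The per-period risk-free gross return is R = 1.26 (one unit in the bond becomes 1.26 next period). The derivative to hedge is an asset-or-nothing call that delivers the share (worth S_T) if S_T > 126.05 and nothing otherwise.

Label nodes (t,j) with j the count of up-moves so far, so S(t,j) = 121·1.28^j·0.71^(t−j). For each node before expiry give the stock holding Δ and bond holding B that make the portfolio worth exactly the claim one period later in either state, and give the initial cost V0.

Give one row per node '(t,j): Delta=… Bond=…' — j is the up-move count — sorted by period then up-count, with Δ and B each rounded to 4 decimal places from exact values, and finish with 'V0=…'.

(0,0): Delta=2.2456 Bond=-153.1117
V0=118.6076

No-arbitrage ⇒ martingale measure with p* = (R−d)/(u−d) = 0.9649.
At expiry t=1: V(1,0)=0.0000, V(1,1)=154.8800
Node (0,0) S=121.0000: V=(p*·154.8800+(1−p*)·0.0000)/1.26=118.6076; Δ=(154.8800−0.0000)/(154.8800−85.9100)=2.2456; B=V−Δ·S=-153.1117
The time-0 hedge costs 118.6076, which is the no-arbitrage price.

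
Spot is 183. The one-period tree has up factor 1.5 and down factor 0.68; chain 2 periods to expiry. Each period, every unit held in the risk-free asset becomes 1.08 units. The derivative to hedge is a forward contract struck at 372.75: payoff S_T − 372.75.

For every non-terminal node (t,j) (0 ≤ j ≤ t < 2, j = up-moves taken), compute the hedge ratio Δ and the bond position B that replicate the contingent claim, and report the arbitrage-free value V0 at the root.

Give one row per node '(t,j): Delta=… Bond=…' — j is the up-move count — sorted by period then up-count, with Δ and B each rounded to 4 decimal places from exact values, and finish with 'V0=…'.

(0,0): Delta=1.0000 Bond=-319.5730
(1,0): Delta=1.0000 Bond=-345.1389
(1,1): Delta=1.0000 Bond=-345.1389
V0=-136.5730

Since d<R<u, set p* = (R−d)/(u−d) = 0.4878; price each node as the discounted p*-expectation of its children.
At expiry t=2: V(2,0)=-288.1308, V(2,1)=-186.0900, V(2,2)=39.0000
(1,0): S=124.4400. Δ = (V_up−V_dn)/(S_up−S_dn) = (-186.0900−-288.1308)/(186.6600−84.6192) = 1.0000. V = [p*·-186.0900 + (1−p*)·-288.1308]/1.08 = -220.6989. B = V − Δ·S = -345.1389.
(1,1): S=274.5000. Δ = (V_up−V_dn)/(S_up−S_dn) = (39.0000−-186.0900)/(411.7500−186.6600) = 1.0000. V = [p*·39.0000 + (1−p*)·-186.0900]/1.08 = -70.6389. B = V − Δ·S = -345.1389.
(0,0): S=183.0000. Δ = (V_up−V_dn)/(S_up−S_dn) = (-70.6389−-220.6989)/(274.5000−124.4400) = 1.0000. V = [p*·-70.6389 + (1−p*)·-220.6989]/1.08 = -136.5730. B = V − Δ·S = -319.5730.
Check: Δ(0,0)·S0 + B(0,0) = -136.5730 = V0.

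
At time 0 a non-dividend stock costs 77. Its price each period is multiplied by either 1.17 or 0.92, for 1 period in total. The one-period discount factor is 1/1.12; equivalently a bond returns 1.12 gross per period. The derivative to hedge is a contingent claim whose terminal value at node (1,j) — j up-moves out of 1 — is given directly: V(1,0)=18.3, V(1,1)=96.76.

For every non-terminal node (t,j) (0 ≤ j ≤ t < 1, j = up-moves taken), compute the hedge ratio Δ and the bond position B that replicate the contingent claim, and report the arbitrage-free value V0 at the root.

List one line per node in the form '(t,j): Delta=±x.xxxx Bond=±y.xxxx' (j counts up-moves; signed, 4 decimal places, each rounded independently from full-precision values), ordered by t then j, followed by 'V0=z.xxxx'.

(0,0): Delta=4.0758 Bond=-241.4579
V0=72.3821

Risk-neutral probability p* = (R−d)/(u−d) = (1.12−0.92)/(1.17−0.92) = 0.8000.
At expiry t=1: V(1,0)=18.3000, V(1,1)=96.7600
(0,0): S=77.0000. Δ = (V_up−V_dn)/(S_up−S_dn) = (96.7600−18.3000)/(90.0900−70.8400) = 4.0758. V = [p*·96.7600 + (1−p*)·18.3000]/1.12 = 72.3821. B = V − Δ·S = -241.4579.
Check: Δ(0,0)·S0 + B(0,0) = 72.3821 = V0.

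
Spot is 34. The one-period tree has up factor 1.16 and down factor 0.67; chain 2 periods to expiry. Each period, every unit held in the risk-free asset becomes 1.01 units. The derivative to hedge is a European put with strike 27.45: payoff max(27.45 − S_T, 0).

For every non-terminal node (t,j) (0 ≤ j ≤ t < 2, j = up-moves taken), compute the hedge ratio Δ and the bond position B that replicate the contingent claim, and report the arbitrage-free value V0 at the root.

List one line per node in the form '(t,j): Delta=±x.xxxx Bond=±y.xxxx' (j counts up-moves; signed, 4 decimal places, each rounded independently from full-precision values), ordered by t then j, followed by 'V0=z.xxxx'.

Risk-neutral probability p* = (R−d)/(u−d) = (1.01−0.67)/(1.16−0.67) = 0.6939.
Terminal payoffs: V(2,0)=12.1874, V(2,1)=1.0252, V(2,2)=0.0000
  t=1,j=0: stock 22.7800 → up 26.4248 (V=1.0252), down 15.2626 (V=12.1874). Price 4.3982; hedge Δ=-1.0000, bond B=27.1782.
  t=1,j=1: stock 39.4400 → up 45.7504 (V=0.0000), down 26.4248 (V=1.0252). Price 0.3107; hedge Δ=-0.0530, bond B=2.4030.
  t=0,j=0: stock 34.0000 → up 39.4400 (V=0.3107), down 22.7800 (V=4.3982). Price 1.5465; hedge Δ=-0.2453, bond B=9.8883.
Check: Δ(0,0)·S0 + B(0,0) = 1.5465 = V0.

(0,0): Delta=-0.2453 Bond=9.8883
(1,0): Delta=-1.0000 Bond=27.1782
(1,1): Delta=-0.0530 Bond=2.4030
V0=1.5465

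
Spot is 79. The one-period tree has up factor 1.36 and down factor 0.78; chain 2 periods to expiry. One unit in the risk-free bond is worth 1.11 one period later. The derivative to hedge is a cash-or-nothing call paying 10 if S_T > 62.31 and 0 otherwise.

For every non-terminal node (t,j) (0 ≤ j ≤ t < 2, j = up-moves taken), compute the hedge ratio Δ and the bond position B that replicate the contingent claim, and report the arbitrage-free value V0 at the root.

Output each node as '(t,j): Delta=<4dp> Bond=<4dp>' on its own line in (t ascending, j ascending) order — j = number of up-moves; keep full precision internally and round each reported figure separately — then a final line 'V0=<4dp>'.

Risk-neutral probability p* = (R−d)/(u−d) = (1.11−0.78)/(1.36−0.78) = 0.5690.
Terminal values V(2,·): V(2,0)=0.0000, V(2,1)=10.0000, V(2,2)=10.0000
  t=1,j=0: stock 61.6200 → up 83.8032 (V=10.0000), down 48.0636 (V=0.0000). Price 5.1258; hedge Δ=0.2798, bond B=-12.1156.
  t=1,j=1: stock 107.4400 → up 146.1184 (V=10.0000), down 83.8032 (V=10.0000). Price 9.0090; hedge Δ=0.0000, bond B=9.0090.
  t=0,j=0: stock 79.0000 → up 107.4400 (V=9.0090), down 61.6200 (V=5.1258). Price 6.6083; hedge Δ=0.0847, bond B=-0.0869.
Check: Δ(0,0)·S0 + B(0,0) = 6.6083 = V0.

(0,0): Delta=0.0847 Bond=-0.0869
(1,0): Delta=0.2798 Bond=-12.1156
(1,1): Delta=0.0000 Bond=9.0090
V0=6.6083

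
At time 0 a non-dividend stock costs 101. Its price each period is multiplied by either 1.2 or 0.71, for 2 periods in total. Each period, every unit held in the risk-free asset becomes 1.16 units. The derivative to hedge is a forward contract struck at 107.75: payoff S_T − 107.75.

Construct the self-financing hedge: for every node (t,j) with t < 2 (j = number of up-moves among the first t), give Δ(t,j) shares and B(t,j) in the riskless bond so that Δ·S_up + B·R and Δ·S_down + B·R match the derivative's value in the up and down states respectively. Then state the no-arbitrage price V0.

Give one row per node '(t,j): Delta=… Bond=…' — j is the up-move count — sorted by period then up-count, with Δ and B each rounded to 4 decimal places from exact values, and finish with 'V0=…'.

(0,0): Delta=1.0000 Bond=-80.0758
(1,0): Delta=1.0000 Bond=-92.8879
(1,1): Delta=1.0000 Bond=-92.8879
V0=20.9242

Under the risk-neutral measure, an up-move has probability p* = (R−d)/(u−d) = 0.9184 and values discount at R = 1.16.
Terminal values V(2,·): V(2,0)=-56.8359, V(2,1)=-21.6980, V(2,2)=37.6900
  t=1,j=0: stock 71.7100 → up 86.0520 (V=-21.6980), down 50.9141 (V=-56.8359). Price -21.1779; hedge Δ=1.0000, bond B=-92.8879.
  t=1,j=1: stock 121.2000 → up 145.4400 (V=37.6900), down 86.0520 (V=-21.6980). Price 28.3121; hedge Δ=1.0000, bond B=-92.8879.
  t=0,j=0: stock 101.0000 → up 121.2000 (V=28.3121), down 71.7100 (V=-21.1779). Price 20.9242; hedge Δ=1.0000, bond B=-80.0758.
The time-0 hedge costs 20.9242, which is the no-arbitrage price.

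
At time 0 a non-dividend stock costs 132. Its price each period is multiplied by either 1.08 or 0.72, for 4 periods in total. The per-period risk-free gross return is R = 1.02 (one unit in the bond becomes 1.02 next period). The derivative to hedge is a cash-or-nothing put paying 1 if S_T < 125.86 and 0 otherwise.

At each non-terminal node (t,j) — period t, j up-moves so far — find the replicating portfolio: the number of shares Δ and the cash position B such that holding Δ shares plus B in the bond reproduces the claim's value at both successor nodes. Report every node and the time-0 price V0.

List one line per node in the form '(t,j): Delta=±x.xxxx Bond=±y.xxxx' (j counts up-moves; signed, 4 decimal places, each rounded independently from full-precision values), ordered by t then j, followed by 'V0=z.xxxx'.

(0,0): Delta=-0.0115 Bond=1.9931
(1,0): Delta=0.0000 Bond=0.9423
(1,1): Delta=-0.0130 Bond=2.2511
(2,0): Delta=0.0000 Bond=0.9612
(2,1): Delta=0.0000 Bond=0.9612
(2,2): Delta=-0.0147 Bond=2.5631
(3,0): Delta=0.0000 Bond=0.9804
(3,1): Delta=0.0000 Bond=0.9804
(3,2): Delta=0.0000 Bond=0.9804
(3,3): Delta=-0.0167 Bond=2.9412
V0=0.4783

No-arbitrage ⇒ martingale measure with p* = (R−d)/(u−d) = 0.8333.
Payoff layer (t=4): V(4,0)=1.0000, V(4,1)=1.0000, V(4,2)=1.0000, V(4,3)=1.0000, V(4,4)=0.0000
  t=3,j=0: stock 49.2687 → up 53.2102 (V=1.0000), down 35.4735 (V=1.0000). Price 0.9804; hedge Δ=0.0000, bond B=0.9804.
  t=3,j=1: stock 73.9031 → up 79.8154 (V=1.0000), down 53.2102 (V=1.0000). Price 0.9804; hedge Δ=0.0000, bond B=0.9804.
  t=3,j=2: stock 110.8547 → up 119.7230 (V=1.0000), down 79.8154 (V=1.0000). Price 0.9804; hedge Δ=0.0000, bond B=0.9804.
  t=3,j=3: stock 166.2820 → up 179.5845 (V=0.0000), down 119.7230 (V=1.0000). Price 0.1634; hedge Δ=-0.0167, bond B=2.9412.
  t=2,j=0: stock 68.4288 → up 73.9031 (V=0.9804), down 49.2687 (V=0.9804). Price 0.9612; hedge Δ=0.0000, bond B=0.9612.
  t=2,j=1: stock 102.6432 → up 110.8547 (V=0.9804), down 73.9031 (V=0.9804). Price 0.9612; hedge Δ=0.0000, bond B=0.9612.
  t=2,j=2: stock 153.9648 → up 166.2820 (V=0.1634), down 110.8547 (V=0.9804). Price 0.2937; hedge Δ=-0.0147, bond B=2.5631.
  t=1,j=0: stock 95.0400 → up 102.6432 (V=0.9612), down 68.4288 (V=0.9612). Price 0.9423; hedge Δ=0.0000, bond B=0.9423.
  t=1,j=1: stock 142.5600 → up 153.9648 (V=0.2937), down 102.6432 (V=0.9612). Price 0.3970; hedge Δ=-0.0130, bond B=2.2511.
  t=0,j=0: stock 132.0000 → up 142.5600 (V=0.3970), down 95.0400 (V=0.9423). Price 0.4783; hedge Δ=-0.0115, bond B=1.9931.
Root portfolio cost Δ·132+B reproduces V0=0.4783.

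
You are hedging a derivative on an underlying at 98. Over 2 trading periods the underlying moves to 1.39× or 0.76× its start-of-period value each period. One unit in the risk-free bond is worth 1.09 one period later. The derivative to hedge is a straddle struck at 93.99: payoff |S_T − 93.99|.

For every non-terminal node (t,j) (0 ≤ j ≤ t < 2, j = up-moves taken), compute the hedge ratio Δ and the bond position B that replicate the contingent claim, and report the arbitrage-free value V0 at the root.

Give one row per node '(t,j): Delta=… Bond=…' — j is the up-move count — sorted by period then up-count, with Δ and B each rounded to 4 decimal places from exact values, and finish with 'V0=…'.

Since d<R<u, set p* = (R−d)/(u−d) = 0.5238; price each node as the discounted p*-expectation of its children.
Payoff layer (t=2): V(2,0)=37.3852, V(2,1)=9.5372, V(2,2)=95.3558
  t=1,j=0: stock 74.4800 → up 103.5272 (V=9.5372), down 56.6048 (V=37.3852). Price 20.9157; hedge Δ=-0.5935, bond B=65.1189.
  t=1,j=1: stock 136.2200 → up 189.3458 (V=95.3558), down 103.5272 (V=9.5372). Price 49.9906; hedge Δ=1.0000, bond B=-86.2294.
  t=0,j=0: stock 98.0000 → up 136.2200 (V=49.9906), down 74.4800 (V=20.9157). Price 33.1610; hedge Δ=0.4709, bond B=-12.9897.
Each (Δ,B) replicates both successor values, so the strategy is self-financing and V0 is arbitrage-free.

(0,0): Delta=0.4709 Bond=-12.9897
(1,0): Delta=-0.5935 Bond=65.1189
(1,1): Delta=1.0000 Bond=-86.2294
V0=33.1610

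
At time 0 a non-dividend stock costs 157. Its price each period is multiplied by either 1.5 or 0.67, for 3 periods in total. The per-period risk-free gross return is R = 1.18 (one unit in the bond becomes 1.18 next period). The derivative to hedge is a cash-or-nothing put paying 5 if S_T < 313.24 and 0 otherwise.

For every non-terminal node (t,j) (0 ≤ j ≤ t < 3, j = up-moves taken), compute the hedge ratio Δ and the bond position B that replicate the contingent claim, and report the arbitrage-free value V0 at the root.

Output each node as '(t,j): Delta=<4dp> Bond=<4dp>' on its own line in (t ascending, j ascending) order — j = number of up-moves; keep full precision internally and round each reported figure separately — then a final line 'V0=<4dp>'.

No-arbitrage ⇒ martingale measure with p* = (R−d)/(u−d) = 0.6145.
Terminal values V(3,·): V(3,0)=5.0000, V(3,1)=5.0000, V(3,2)=5.0000, V(3,3)=0.0000
Node (2,0) S=70.4773: V=(p*·5.0000+(1−p*)·5.0000)/1.18=4.2373; Δ=(5.0000−5.0000)/(105.7160−47.2198)=0.0000; B=V−Δ·S=4.2373
Node (2,1) S=157.7850: V=(p*·5.0000+(1−p*)·5.0000)/1.18=4.2373; Δ=(5.0000−5.0000)/(236.6775−105.7160)=0.0000; B=V−Δ·S=4.2373
Node (2,2) S=353.2500: V=(p*·0.0000+(1−p*)·5.0000)/1.18=1.6337; Δ=(0.0000−5.0000)/(529.8750−236.6775)=-0.0171; B=V−Δ·S=7.6577
Node (1,0) S=105.1900: V=(p*·4.2373+(1−p*)·4.2373)/1.18=3.5909; Δ=(4.2373−4.2373)/(157.7850−70.4773)=0.0000; B=V−Δ·S=3.5909
Node (1,1) S=235.5000: V=(p*·1.6337+(1−p*)·4.2373)/1.18=2.2351; Δ=(1.6337−4.2373)/(353.2500−157.7850)=-0.0133; B=V−Δ·S=5.3720
Node (0,0) S=157.0000: V=(p*·2.2351+(1−p*)·3.5909)/1.18=2.3372; Δ=(2.2351−3.5909)/(235.5000−105.1900)=-0.0104; B=V−Δ·S=3.9706
Check: Δ(0,0)·S0 + B(0,0) = 2.3372 = V0.

(0,0): Delta=-0.0104 Bond=3.9706
(1,0): Delta=0.0000 Bond=3.5909
(1,1): Delta=-0.0133 Bond=5.3720
(2,0): Delta=0.0000 Bond=4.2373
(2,1): Delta=0.0000 Bond=4.2373
(2,2): Delta=-0.0171 Bond=7.6577
V0=2.3372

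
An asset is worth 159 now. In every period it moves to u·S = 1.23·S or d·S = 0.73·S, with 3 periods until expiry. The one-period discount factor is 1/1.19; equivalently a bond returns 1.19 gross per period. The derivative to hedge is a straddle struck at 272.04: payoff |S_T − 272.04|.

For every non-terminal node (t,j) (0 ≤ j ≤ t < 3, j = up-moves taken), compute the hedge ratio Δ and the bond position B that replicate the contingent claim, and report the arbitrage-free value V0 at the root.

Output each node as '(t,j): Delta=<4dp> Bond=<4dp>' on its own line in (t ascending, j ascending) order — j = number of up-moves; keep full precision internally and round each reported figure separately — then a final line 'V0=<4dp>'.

(0,0): Delta=-0.6416 Bond=126.4718
(1,0): Delta=-1.0000 Bond=192.1051
(1,1): Delta=-0.6231 Bond=146.8837
(2,0): Delta=-1.0000 Bond=228.6050
(2,1): Delta=-1.0000 Bond=228.6050
(2,2): Delta=-0.6036 Bond=170.1122
V0=24.4631

Under the risk-neutral measure, an up-move has probability p* = (R−d)/(u−d) = 0.9200 and values discount at R = 1.19.
Payoff layer (t=3): V(3,0)=210.1863, V(3,1)=167.8207, V(3,2)=96.4377, V(3,3)=23.8379
(2,0): S=84.7311. Δ = (V_up−V_dn)/(S_up−S_dn) = (167.8207−210.1863)/(104.2193−61.8537) = -1.0000. V = [p*·167.8207 + (1−p*)·210.1863]/1.19 = 143.8739. B = V − Δ·S = 228.6050.
(2,1): S=142.7661. Δ = (V_up−V_dn)/(S_up−S_dn) = (96.4377−167.8207)/(175.6023−104.2193) = -1.0000. V = [p*·96.4377 + (1−p*)·167.8207]/1.19 = 85.8389. B = V − Δ·S = 228.6050.
(2,2): S=240.5511. Δ = (V_up−V_dn)/(S_up−S_dn) = (23.8379−96.4377)/(295.8779−175.6023) = -0.6036. V = [p*·23.8379 + (1−p*)·96.4377]/1.19 = 24.9125. B = V − Δ·S = 170.1122.
(1,0): S=116.0700. Δ = (V_up−V_dn)/(S_up−S_dn) = (85.8389−143.8739)/(142.7661−84.7311) = -1.0000. V = [p*·85.8389 + (1−p*)·143.8739]/1.19 = 76.0351. B = V − Δ·S = 192.1051.
(1,1): S=195.5700. Δ = (V_up−V_dn)/(S_up−S_dn) = (24.9125−85.8389)/(240.5511−142.7661) = -0.6231. V = [p*·24.9125 + (1−p*)·85.8389]/1.19 = 25.0307. B = V − Δ·S = 146.8837.
(0,0): S=159.0000. Δ = (V_up−V_dn)/(S_up−S_dn) = (25.0307−76.0351)/(195.5700−116.0700) = -0.6416. V = [p*·25.0307 + (1−p*)·76.0351]/1.19 = 24.4631. B = V − Δ·S = 126.4718.
Self-financing check: at every node Δ·S+B equals the discounted successor values.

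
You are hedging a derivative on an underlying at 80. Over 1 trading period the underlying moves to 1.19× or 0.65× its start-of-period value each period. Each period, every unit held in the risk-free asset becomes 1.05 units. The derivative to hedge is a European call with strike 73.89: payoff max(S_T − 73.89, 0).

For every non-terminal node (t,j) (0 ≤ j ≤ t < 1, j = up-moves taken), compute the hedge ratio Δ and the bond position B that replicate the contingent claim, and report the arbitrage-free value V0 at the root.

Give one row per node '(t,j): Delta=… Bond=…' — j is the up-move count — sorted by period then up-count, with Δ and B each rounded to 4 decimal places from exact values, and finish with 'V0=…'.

(0,0): Delta=0.4933 Bond=-24.4295
V0=15.0335

No-arbitrage ⇒ martingale measure with p* = (R−d)/(u−d) = 0.7407.
Payoff layer (t=1): V(1,0)=0.0000, V(1,1)=21.3100
Node (0,0) S=80.0000: V=(p*·21.3100+(1−p*)·0.0000)/1.05=15.0335; Δ=(21.3100−0.0000)/(95.2000−52.0000)=0.4933; B=V−Δ·S=-24.4295
Root portfolio cost Δ·80+B reproduces V0=15.0335.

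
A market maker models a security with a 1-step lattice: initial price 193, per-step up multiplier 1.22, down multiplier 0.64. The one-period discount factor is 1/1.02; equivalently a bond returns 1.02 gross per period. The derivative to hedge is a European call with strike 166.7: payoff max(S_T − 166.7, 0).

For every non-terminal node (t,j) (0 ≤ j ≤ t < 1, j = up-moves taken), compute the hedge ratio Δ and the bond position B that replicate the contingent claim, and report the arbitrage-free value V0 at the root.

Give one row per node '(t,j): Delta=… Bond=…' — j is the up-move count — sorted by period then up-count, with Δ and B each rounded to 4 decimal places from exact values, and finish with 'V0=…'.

(0,0): Delta=0.6143 Bond=-74.3854
V0=44.1663

Since d<R<u, set p* = (R−d)/(u−d) = 0.6552; price each node as the discounted p*-expectation of its children.
Terminal payoffs: V(1,0)=0.0000, V(1,1)=68.7600
  t=0,j=0: stock 193.0000 → up 235.4600 (V=68.7600), down 123.5200 (V=0.0000). Price 44.1663; hedge Δ=0.6143, bond B=-74.3854.
Self-financing check: at every node Δ·S+B equals the discounted successor values.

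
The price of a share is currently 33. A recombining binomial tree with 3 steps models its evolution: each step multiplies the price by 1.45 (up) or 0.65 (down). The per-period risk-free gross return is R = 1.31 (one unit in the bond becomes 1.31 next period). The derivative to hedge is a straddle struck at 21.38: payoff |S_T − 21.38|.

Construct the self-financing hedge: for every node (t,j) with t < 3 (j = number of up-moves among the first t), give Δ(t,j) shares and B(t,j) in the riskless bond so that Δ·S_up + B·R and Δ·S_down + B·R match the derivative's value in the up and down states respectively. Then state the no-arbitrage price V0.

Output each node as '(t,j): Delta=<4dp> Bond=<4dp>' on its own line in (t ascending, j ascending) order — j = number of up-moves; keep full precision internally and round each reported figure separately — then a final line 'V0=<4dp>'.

(0,0): Delta=0.9701 Bond=-8.3861
(1,0): Delta=0.7409 Bond=-6.0706
(1,1): Delta=0.9919 Bond=-12.0284
(2,0): Delta=-1.0000 Bond=16.3206
(2,1): Delta=0.9065 Bond=-13.1013
(2,2): Delta=1.0000 Bond=-16.3206
V0=23.6269

No-arbitrage ⇒ martingale measure with p* = (R−d)/(u−d) = 0.8250.
At expiry t=3: V(3,0)=12.3174, V(3,1)=1.1634, V(3,2)=23.7186, V(3,3)=79.2246
Node (2,0) S=13.9425: V=(p*·1.1634+(1−p*)·12.3174)/1.31=2.3781; Δ=(1.1634−12.3174)/(20.2166−9.0626)=-1.0000; B=V−Δ·S=16.3206
Node (2,1) S=31.1025: V=(p*·23.7186+(1−p*)·1.1634)/1.31=15.0927; Δ=(23.7186−1.1634)/(45.0986−20.2166)=0.9065; B=V−Δ·S=-13.1013
Node (2,2) S=69.3825: V=(p*·79.2246+(1−p*)·23.7186)/1.31=53.0619; Δ=(79.2246−23.7186)/(100.6046−45.0986)=1.0000; B=V−Δ·S=-16.3206
Node (1,0) S=21.4500: V=(p*·15.0927+(1−p*)·2.3781)/1.31=9.8226; Δ=(15.0927−2.3781)/(31.1025−13.9425)=0.7409; B=V−Δ·S=-6.0706
Node (1,1) S=47.8500: V=(p*·53.0619+(1−p*)·15.0927)/1.31=35.4330; Δ=(53.0619−15.0927)/(69.3825−31.1025)=0.9919; B=V−Δ·S=-12.0284
Node (0,0) S=33.0000: V=(p*·35.4330+(1−p*)·9.8226)/1.31=23.6269; Δ=(35.4330−9.8226)/(47.8500−21.4500)=0.9701; B=V−Δ·S=-8.3861
Check: Δ(0,0)·S0 + B(0,0) = 23.6269 = V0.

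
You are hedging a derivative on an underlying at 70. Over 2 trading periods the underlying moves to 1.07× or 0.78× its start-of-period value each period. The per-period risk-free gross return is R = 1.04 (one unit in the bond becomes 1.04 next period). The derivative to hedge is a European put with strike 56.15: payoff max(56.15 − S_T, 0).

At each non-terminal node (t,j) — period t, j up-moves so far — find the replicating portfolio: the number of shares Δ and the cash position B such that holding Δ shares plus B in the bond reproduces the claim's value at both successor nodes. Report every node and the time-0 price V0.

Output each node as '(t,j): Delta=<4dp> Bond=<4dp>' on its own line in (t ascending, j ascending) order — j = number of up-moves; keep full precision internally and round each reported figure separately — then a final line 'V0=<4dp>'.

(0,0): Delta=-0.0665 Bond=4.7859
(1,0): Delta=-0.8565 Bond=48.1145
(1,1): Delta=0.0000 Bond=0.0000
V0=0.1342

Under the risk-neutral measure, an up-move has probability p* = (R−d)/(u−d) = 0.8966 and values discount at R = 1.04.
Terminal values V(2,·): V(2,0)=13.5620, V(2,1)=0.0000, V(2,2)=0.0000
Node (1,0) S=54.6000: V=(p*·0.0000+(1−p*)·13.5620)/1.04=1.3490; Δ=(0.0000−13.5620)/(58.4220−42.5880)=-0.8565; B=V−Δ·S=48.1145
Node (1,1) S=74.9000: V=(p*·0.0000+(1−p*)·0.0000)/1.04=0.0000; Δ=(0.0000−0.0000)/(80.1430−58.4220)=0.0000; B=V−Δ·S=0.0000
Node (0,0) S=70.0000: V=(p*·0.0000+(1−p*)·1.3490)/1.04=0.1342; Δ=(0.0000−1.3490)/(74.9000−54.6000)=-0.0665; B=V−Δ·S=4.7859
The time-0 hedge costs 0.1342, which is the no-arbitrage price.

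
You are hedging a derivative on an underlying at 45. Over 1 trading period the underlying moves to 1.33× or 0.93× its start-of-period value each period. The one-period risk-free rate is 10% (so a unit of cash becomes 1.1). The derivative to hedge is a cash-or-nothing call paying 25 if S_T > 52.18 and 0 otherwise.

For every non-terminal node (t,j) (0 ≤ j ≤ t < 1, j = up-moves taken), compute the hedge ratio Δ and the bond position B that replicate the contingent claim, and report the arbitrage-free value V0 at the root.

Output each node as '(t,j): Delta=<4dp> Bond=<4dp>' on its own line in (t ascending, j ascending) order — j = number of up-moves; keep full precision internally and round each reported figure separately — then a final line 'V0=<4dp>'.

The replicating-portfolio and risk-neutral prices coincide; use p* = (1.1−0.93)/(1.33−0.93) = 0.4250 for the latter.
At expiry t=1: V(1,0)=0.0000, V(1,1)=25.0000
(0,0): S=45.0000. Δ = (V_up−V_dn)/(S_up−S_dn) = (25.0000−0.0000)/(59.8500−41.8500) = 1.3889. V = [p*·25.0000 + (1−p*)·0.0000]/1.1 = 9.6591. B = V − Δ·S = -52.8409.
Root portfolio cost Δ·45+B reproduces V0=9.6591.

(0,0): Delta=1.3889 Bond=-52.8409
V0=9.6591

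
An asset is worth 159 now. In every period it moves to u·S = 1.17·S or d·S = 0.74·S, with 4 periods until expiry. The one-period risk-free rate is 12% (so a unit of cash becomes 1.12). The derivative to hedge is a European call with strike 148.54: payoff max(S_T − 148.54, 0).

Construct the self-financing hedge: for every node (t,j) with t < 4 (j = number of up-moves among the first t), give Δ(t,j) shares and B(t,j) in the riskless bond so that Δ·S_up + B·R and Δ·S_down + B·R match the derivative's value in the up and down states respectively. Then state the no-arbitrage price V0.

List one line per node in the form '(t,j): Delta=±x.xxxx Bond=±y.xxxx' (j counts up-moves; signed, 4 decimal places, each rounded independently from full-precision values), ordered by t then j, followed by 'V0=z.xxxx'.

No-arbitrage ⇒ martingale measure with p* = (R−d)/(u−d) = 0.8837.
At expiry t=4: V(4,0)=0.0000, V(4,1)=0.0000, V(4,2)=0.0000, V(4,3)=39.9058, V(4,4)=149.4081
(3,0): S=64.4306. Δ = (V_up−V_dn)/(S_up−S_dn) = (0.0000−0.0000)/(75.3838−47.6787) = 0.0000. V = [p*·0.0000 + (1−p*)·0.0000]/1.12 = 0.0000. B = V − Δ·S = 0.0000.
(3,1): S=101.8700. Δ = (V_up−V_dn)/(S_up−S_dn) = (0.0000−0.0000)/(119.1879−75.3838) = 0.0000. V = [p*·0.0000 + (1−p*)·0.0000]/1.12 = 0.0000. B = V − Δ·S = 0.0000.
(3,2): S=161.0648. Δ = (V_up−V_dn)/(S_up−S_dn) = (39.9058−0.0000)/(188.4458−119.1879) = 0.5762. V = [p*·39.9058 + (1−p*)·0.0000]/1.12 = 31.4871. B = V − Δ·S = -61.3170.
(3,3): S=254.6565. Δ = (V_up−V_dn)/(S_up−S_dn) = (149.4081−39.9058)/(297.9481−188.4458) = 1.0000. V = [p*·149.4081 + (1−p*)·39.9058]/1.12 = 122.0315. B = V − Δ·S = -132.6250.
(2,0): S=87.0684. Δ = (V_up−V_dn)/(S_up−S_dn) = (0.0000−0.0000)/(101.8700−64.4306) = 0.0000. V = [p*·0.0000 + (1−p*)·0.0000]/1.12 = 0.0000. B = V − Δ·S = 0.0000.
(2,1): S=137.6622. Δ = (V_up−V_dn)/(S_up−S_dn) = (31.4871−0.0000)/(161.0648−101.8700) = 0.5319. V = [p*·31.4871 + (1−p*)·0.0000]/1.12 = 24.8445. B = V − Δ·S = -48.3814.
(2,2): S=217.6551. Δ = (V_up−V_dn)/(S_up−S_dn) = (122.0315−31.4871)/(254.6565−161.0648) = 0.9674. V = [p*·122.0315 + (1−p*)·31.4871]/1.12 = 99.5563. B = V − Δ·S = -111.0119.
(1,0): S=117.6600. Δ = (V_up−V_dn)/(S_up−S_dn) = (24.8445−0.0000)/(137.6622−87.0684) = 0.4911. V = [p*·24.8445 + (1−p*)·0.0000]/1.12 = 19.6032. B = V − Δ·S = -38.1747.
(1,1): S=186.0300. Δ = (V_up−V_dn)/(S_up−S_dn) = (99.5563−24.8445)/(217.6551−137.6622) = 0.9340. V = [p*·99.5563 + (1−p*)·24.8445]/1.12 = 81.1329. B = V − Δ·S = -92.6155.
(0,0): S=159.0000. Δ = (V_up−V_dn)/(S_up−S_dn) = (81.1329−19.6032)/(186.0300−117.6600) = 0.9000. V = [p*·81.1329 + (1−p*)·19.6032]/1.12 = 66.0521. B = V − Δ·S = -77.0403.
Self-financing check: at every node Δ·S+B equals the discounted successor values.

(0,0): Delta=0.9000 Bond=-77.0403
(1,0): Delta=0.4911 Bond=-38.1747
(1,1): Delta=0.9340 Bond=-92.6155
(2,0): Delta=0.0000 Bond=0.0000
(2,1): Delta=0.5319 Bond=-48.3814
(2,2): Delta=0.9674 Bond=-111.0119
(3,0): Delta=0.0000 Bond=0.0000
(3,1): Delta=0.0000 Bond=0.0000
(3,2): Delta=0.5762 Bond=-61.3170
(3,3): Delta=1.0000 Bond=-132.6250
V0=66.0521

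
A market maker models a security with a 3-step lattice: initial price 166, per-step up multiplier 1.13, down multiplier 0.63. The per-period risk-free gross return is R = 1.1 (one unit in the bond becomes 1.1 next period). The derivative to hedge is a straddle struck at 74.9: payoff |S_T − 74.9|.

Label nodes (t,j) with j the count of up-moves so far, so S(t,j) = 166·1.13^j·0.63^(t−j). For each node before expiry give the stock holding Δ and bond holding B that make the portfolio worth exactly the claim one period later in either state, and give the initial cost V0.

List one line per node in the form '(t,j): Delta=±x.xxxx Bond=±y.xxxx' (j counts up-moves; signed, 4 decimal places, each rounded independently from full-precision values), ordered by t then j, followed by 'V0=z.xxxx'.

No-arbitrage ⇒ martingale measure with p* = (R−d)/(u−d) = 0.9400.
At expiry t=3: V(3,0)=33.3922, V(3,1)=0.4495, V(3,2)=58.6382, V(3,3)=164.6209
(2,0): S=65.8854. Δ = (V_up−V_dn)/(S_up−S_dn) = (0.4495−33.3922)/(74.4505−41.5078) = -1.0000. V = [p*·0.4495 + (1−p*)·33.3922]/1.1 = 2.2055. B = V − Δ·S = 68.0909.
(2,1): S=118.1754. Δ = (V_up−V_dn)/(S_up−S_dn) = (58.6382−0.4495)/(133.5382−74.4505) = 0.9848. V = [p*·58.6382 + (1−p*)·0.4495]/1.1 = 50.1335. B = V − Δ·S = -66.2439.
(2,2): S=211.9654. Δ = (V_up−V_dn)/(S_up−S_dn) = (164.6209−58.6382)/(239.5209−133.5382) = 1.0000. V = [p*·164.6209 + (1−p*)·58.6382]/1.1 = 143.8745. B = V − Δ·S = -68.0909.
(1,0): S=104.5800. Δ = (V_up−V_dn)/(S_up−S_dn) = (50.1335−2.2055)/(118.1754−65.8854) = 0.9166. V = [p*·50.1335 + (1−p*)·2.2055]/1.1 = 42.9617. B = V − Δ·S = -52.8944.
(1,1): S=187.5800. Δ = (V_up−V_dn)/(S_up−S_dn) = (143.8745−50.1335)/(211.9654−118.1754) = 0.9995. V = [p*·143.8745 + (1−p*)·50.1335]/1.1 = 125.6818. B = V − Δ·S = -61.8001.
(0,0): S=166.0000. Δ = (V_up−V_dn)/(S_up−S_dn) = (125.6818−42.9617)/(187.5800−104.5800) = 0.9966. V = [p*·125.6818 + (1−p*)·42.9617]/1.1 = 109.7442. B = V − Δ·S = -55.6961.
Check: Δ(0,0)·S0 + B(0,0) = 109.7442 = V0.

(0,0): Delta=0.9966 Bond=-55.6961
(1,0): Delta=0.9166 Bond=-52.8944
(1,1): Delta=0.9995 Bond=-61.8001
(2,0): Delta=-1.0000 Bond=68.0909
(2,1): Delta=0.9848 Bond=-66.2439
(2,2): Delta=1.0000 Bond=-68.0909
V0=109.7442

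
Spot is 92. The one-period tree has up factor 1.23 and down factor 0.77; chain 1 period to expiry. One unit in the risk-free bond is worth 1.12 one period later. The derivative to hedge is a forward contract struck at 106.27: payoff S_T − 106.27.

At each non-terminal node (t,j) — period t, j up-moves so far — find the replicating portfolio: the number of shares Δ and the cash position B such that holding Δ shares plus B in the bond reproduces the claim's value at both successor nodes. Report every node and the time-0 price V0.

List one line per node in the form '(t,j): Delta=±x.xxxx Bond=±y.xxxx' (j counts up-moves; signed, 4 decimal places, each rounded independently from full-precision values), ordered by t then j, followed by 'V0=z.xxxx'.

(0,0): Delta=1.0000 Bond=-94.8839
V0=-2.8839

Risk-neutral probability p* = (R−d)/(u−d) = (1.12−0.77)/(1.23−0.77) = 0.7609.
Payoff layer (t=1): V(1,0)=-35.4300, V(1,1)=6.8900
(0,0): S=92.0000. Δ = (V_up−V_dn)/(S_up−S_dn) = (6.8900−-35.4300)/(113.1600−70.8400) = 1.0000. V = [p*·6.8900 + (1−p*)·-35.4300]/1.12 = -2.8839. B = V − Δ·S = -94.8839.
Each (Δ,B) replicates both successor values, so the strategy is self-financing and V0 is arbitrage-free.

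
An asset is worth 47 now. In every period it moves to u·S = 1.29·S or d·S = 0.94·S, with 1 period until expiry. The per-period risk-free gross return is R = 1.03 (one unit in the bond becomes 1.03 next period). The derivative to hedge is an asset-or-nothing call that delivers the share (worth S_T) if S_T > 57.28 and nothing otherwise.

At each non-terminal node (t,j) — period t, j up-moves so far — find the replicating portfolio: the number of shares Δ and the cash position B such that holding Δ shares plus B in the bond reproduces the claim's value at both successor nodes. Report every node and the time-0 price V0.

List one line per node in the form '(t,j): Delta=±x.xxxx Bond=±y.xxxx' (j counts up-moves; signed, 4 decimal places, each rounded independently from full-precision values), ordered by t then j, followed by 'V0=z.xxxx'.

(0,0): Delta=3.6857 Bond=-158.0921
V0=15.1365

Under the risk-neutral measure, an up-move has probability p* = (R−d)/(u−d) = 0.2571 and values discount at R = 1.03.
Payoff layer (t=1): V(1,0)=0.0000, V(1,1)=60.6300
Node (0,0) S=47.0000: V=(p*·60.6300+(1−p*)·0.0000)/1.03=15.1365; Δ=(60.6300−0.0000)/(60.6300−44.1800)=3.6857; B=V−Δ·S=-158.0921
Each (Δ,B) replicates both successor values, so the strategy is self-financing and V0 is arbitrage-free.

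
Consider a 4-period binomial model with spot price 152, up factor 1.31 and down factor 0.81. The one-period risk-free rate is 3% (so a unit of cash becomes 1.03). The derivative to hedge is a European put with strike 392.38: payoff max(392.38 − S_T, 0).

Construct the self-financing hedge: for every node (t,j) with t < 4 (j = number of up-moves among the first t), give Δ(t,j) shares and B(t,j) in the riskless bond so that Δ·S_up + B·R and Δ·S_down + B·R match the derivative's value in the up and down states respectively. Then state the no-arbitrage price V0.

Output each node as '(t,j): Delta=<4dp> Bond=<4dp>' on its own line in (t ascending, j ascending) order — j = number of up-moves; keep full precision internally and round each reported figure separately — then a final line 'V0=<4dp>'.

Risk-neutral probability p* = (R−d)/(u−d) = (1.03−0.81)/(1.31−0.81) = 0.4400.
Terminal payoffs: V(4,0)=326.9490, V(4,1)=286.5595, V(4,2)=221.2382, V(4,3)=115.5950, V(4,4)=0.0000
  t=3,j=0: stock 80.7790 → up 105.8205 (V=286.5595), down 65.4310 (V=326.9490). Price 300.1724; hedge Δ=-1.0000, bond B=380.9515.
  t=3,j=1: stock 130.6426 → up 171.1418 (V=221.2382), down 105.8205 (V=286.5595). Price 250.3088; hedge Δ=-1.0000, bond B=380.9515.
  t=3,j=2: stock 211.2862 → up 276.7850 (V=115.5950), down 171.1418 (V=221.2382). Price 169.6652; hedge Δ=-1.0000, bond B=380.9515.
  t=3,j=3: stock 341.7098 → up 447.6399 (V=0.0000), down 276.7850 (V=115.5950). Price 62.8478; hedge Δ=-0.6766, bond B=294.0379.
  t=2,j=0: stock 99.7272 → up 130.6426 (V=250.3088), down 80.7790 (V=300.1724). Price 270.1286; hedge Δ=-1.0000, bond B=369.8558.
  t=2,j=1: stock 161.2872 → up 211.2862 (V=169.6652), down 130.6426 (V=250.3088). Price 208.5686; hedge Δ=-1.0000, bond B=369.8558.
  t=2,j=2: stock 260.8472 → up 341.7098 (V=62.8478), down 211.2862 (V=169.6652). Price 119.0928; hedge Δ=-0.8190, bond B=332.7276.
  t=1,j=0: stock 123.1200 → up 161.2872 (V=208.5686), down 99.7272 (V=270.1286). Price 235.9633; hedge Δ=-1.0000, bond B=359.0833.
  t=1,j=1: stock 199.1200 → up 260.8472 (V=119.0928), down 161.2872 (V=208.5686). Price 164.2711; hedge Δ=-0.8987, bond B=343.2227.
  t=0,j=0: stock 152.0000 → up 199.1200 (V=164.2711), down 123.1200 (V=235.9633). Price 198.4648; hedge Δ=-0.9433, bond B=341.8492.
Root portfolio cost Δ·152+B reproduces V0=198.4648.

(0,0): Delta=-0.9433 Bond=341.8492
(1,0): Delta=-1.0000 Bond=359.0833
(1,1): Delta=-0.8987 Bond=343.2227
(2,0): Delta=-1.0000 Bond=369.8558
(2,1): Delta=-1.0000 Bond=369.8558
(2,2): Delta=-0.8190 Bond=332.7276
(3,0): Delta=-1.0000 Bond=380.9515
(3,1): Delta=-1.0000 Bond=380.9515
(3,2): Delta=-1.0000 Bond=380.9515
(3,3): Delta=-0.6766 Bond=294.0379
V0=198.4648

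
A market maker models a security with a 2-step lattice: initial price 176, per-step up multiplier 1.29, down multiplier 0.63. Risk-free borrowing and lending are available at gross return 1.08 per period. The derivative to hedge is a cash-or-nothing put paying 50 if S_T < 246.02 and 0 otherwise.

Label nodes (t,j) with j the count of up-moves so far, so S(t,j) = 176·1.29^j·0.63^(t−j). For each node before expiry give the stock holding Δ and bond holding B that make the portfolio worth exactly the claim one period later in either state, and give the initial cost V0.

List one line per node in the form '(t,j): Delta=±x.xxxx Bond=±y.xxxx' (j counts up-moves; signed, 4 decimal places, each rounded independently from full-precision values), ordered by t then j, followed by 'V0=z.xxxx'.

The replicating-portfolio and risk-neutral prices coincide; use p* = (1.08−0.63)/(1.29−0.63) = 0.6818 for the latter.
Terminal values V(2,·): V(2,0)=50.0000, V(2,1)=50.0000, V(2,2)=0.0000
Node (1,0) S=110.8800: V=(p*·50.0000+(1−p*)·50.0000)/1.08=46.2963; Δ=(50.0000−50.0000)/(143.0352−69.8544)=0.0000; B=V−Δ·S=46.2963
Node (1,1) S=227.0400: V=(p*·0.0000+(1−p*)·50.0000)/1.08=14.7306; Δ=(0.0000−50.0000)/(292.8816−143.0352)=-0.3337; B=V−Δ·S=90.4882
Node (0,0) S=176.0000: V=(p*·14.7306+(1−p*)·46.2963)/1.08=22.9391; Δ=(14.7306−46.2963)/(227.0400−110.8800)=-0.2717; B=V−Δ·S=70.7659
Check: Δ(0,0)·S0 + B(0,0) = 22.9391 = V0.

(0,0): Delta=-0.2717 Bond=70.7659
(1,0): Delta=0.0000 Bond=46.2963
(1,1): Delta=-0.3337 Bond=90.4882
V0=22.9391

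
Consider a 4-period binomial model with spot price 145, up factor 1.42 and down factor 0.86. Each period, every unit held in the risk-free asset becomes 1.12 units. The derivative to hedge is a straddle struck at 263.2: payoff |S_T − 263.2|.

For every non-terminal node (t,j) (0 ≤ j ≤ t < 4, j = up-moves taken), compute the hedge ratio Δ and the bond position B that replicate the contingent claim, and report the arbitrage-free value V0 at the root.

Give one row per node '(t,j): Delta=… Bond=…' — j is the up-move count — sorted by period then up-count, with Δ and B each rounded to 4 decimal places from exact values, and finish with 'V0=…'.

Risk-neutral probability p* = (R−d)/(u−d) = (1.12−0.86)/(1.42−0.86) = 0.4643.
Payoff layer (t=4): V(4,0)=183.8838, V(4,1)=132.2361, V(4,2)=46.9572, V(4,3)=93.8520, V(4,4)=326.3510
Node (3,0) S=92.2281: V=(p*·132.2361+(1−p*)·183.8838)/1.12=142.7719; Δ=(132.2361−183.8838)/(130.9639−79.3162)=-1.0000; B=V−Δ·S=235.0000
Node (3,1) S=152.2836: V=(p*·46.9572+(1−p*)·132.2361)/1.12=82.7164; Δ=(46.9572−132.2361)/(216.2428−130.9639)=-1.0000; B=V−Δ·S=235.0000
Node (3,2) S=251.4451: V=(p*·93.8520+(1−p*)·46.9572)/1.12=61.3659; Δ=(93.8520−46.9572)/(357.0520−216.2428)=0.3330; B=V−Δ·S=-22.3748
Node (3,3) S=415.1768: V=(p*·326.3510+(1−p*)·93.8520)/1.12=180.1768; Δ=(326.3510−93.8520)/(589.5510−357.0520)=1.0000; B=V−Δ·S=-235.0000
Node (2,0) S=107.2420: V=(p*·82.7164+(1−p*)·142.7719)/1.12=102.5794; Δ=(82.7164−142.7719)/(152.2836−92.2281)=-1.0000; B=V−Δ·S=209.8214
Node (2,1) S=177.0740: V=(p*·61.3659+(1−p*)·82.7164)/1.12=65.0033; Δ=(61.3659−82.7164)/(251.4451−152.2836)=-0.2153; B=V−Δ·S=103.1291
Node (2,2) S=292.3780: V=(p*·180.1768+(1−p*)·61.3659)/1.12=104.0429; Δ=(180.1768−61.3659)/(415.1768−251.4451)=0.7256; B=V−Δ·S=-108.1193
Node (1,0) S=124.7000: V=(p*·65.0033+(1−p*)·102.5794)/1.12=76.0119; Δ=(65.0033−102.5794)/(177.0740−107.2420)=-0.5381; B=V−Δ·S=143.1122
Node (1,1) S=205.9000: V=(p*·104.0429+(1−p*)·65.0033)/1.12=74.2222; Δ=(104.0429−65.0033)/(292.3780−177.0740)=0.3386; B=V−Δ·S=4.5085
Node (0,0) S=145.0000: V=(p*·74.2222+(1−p*)·76.0119)/1.12=67.1259; Δ=(74.2222−76.0119)/(205.9000−124.7000)=-0.0220; B=V−Δ·S=70.3219
Check: Δ(0,0)·S0 + B(0,0) = 67.1259 = V0.

(0,0): Delta=-0.0220 Bond=70.3219
(1,0): Delta=-0.5381 Bond=143.1122
(1,1): Delta=0.3386 Bond=4.5085
(2,0): Delta=-1.0000 Bond=209.8214
(2,1): Delta=-0.2153 Bond=103.1291
(2,2): Delta=0.7256 Bond=-108.1193
(3,0): Delta=-1.0000 Bond=235.0000
(3,1): Delta=-1.0000 Bond=235.0000
(3,2): Delta=0.3330 Bond=-22.3748
(3,3): Delta=1.0000 Bond=-235.0000
V0=67.1259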